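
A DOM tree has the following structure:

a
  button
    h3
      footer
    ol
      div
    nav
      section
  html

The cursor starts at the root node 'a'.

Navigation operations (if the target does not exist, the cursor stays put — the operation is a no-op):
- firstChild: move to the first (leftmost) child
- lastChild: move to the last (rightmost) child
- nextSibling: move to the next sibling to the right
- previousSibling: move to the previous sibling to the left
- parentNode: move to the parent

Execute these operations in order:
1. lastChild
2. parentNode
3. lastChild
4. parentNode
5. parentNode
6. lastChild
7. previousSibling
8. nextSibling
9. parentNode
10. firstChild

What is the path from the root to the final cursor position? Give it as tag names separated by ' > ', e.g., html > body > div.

Answer: a > button

Derivation:
After 1 (lastChild): html
After 2 (parentNode): a
After 3 (lastChild): html
After 4 (parentNode): a
After 5 (parentNode): a (no-op, stayed)
After 6 (lastChild): html
After 7 (previousSibling): button
After 8 (nextSibling): html
After 9 (parentNode): a
After 10 (firstChild): button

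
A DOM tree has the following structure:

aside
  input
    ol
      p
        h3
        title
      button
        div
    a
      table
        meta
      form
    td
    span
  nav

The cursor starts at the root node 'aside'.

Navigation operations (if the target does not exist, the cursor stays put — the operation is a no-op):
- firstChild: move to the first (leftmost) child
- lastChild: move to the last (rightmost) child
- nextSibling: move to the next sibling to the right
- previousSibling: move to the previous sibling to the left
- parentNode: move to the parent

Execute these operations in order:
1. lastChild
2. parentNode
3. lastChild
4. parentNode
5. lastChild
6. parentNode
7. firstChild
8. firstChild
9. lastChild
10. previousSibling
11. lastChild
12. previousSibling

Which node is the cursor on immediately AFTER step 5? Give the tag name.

After 1 (lastChild): nav
After 2 (parentNode): aside
After 3 (lastChild): nav
After 4 (parentNode): aside
After 5 (lastChild): nav

Answer: nav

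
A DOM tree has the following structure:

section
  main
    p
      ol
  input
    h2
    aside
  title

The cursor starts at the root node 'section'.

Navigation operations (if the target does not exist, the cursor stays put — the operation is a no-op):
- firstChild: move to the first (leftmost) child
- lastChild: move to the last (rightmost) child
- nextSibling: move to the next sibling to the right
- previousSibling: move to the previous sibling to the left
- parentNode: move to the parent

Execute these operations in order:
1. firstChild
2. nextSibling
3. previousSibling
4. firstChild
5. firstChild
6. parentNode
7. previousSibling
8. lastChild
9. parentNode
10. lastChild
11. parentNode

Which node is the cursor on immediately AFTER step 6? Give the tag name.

After 1 (firstChild): main
After 2 (nextSibling): input
After 3 (previousSibling): main
After 4 (firstChild): p
After 5 (firstChild): ol
After 6 (parentNode): p

Answer: p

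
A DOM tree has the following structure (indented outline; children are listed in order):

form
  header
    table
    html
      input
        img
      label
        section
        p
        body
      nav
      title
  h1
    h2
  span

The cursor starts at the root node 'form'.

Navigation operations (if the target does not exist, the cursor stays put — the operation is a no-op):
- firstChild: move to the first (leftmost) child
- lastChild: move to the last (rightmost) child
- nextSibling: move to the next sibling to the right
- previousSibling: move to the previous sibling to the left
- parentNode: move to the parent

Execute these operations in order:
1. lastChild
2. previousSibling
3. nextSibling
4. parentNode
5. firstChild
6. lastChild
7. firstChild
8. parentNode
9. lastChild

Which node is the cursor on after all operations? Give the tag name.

After 1 (lastChild): span
After 2 (previousSibling): h1
After 3 (nextSibling): span
After 4 (parentNode): form
After 5 (firstChild): header
After 6 (lastChild): html
After 7 (firstChild): input
After 8 (parentNode): html
After 9 (lastChild): title

Answer: title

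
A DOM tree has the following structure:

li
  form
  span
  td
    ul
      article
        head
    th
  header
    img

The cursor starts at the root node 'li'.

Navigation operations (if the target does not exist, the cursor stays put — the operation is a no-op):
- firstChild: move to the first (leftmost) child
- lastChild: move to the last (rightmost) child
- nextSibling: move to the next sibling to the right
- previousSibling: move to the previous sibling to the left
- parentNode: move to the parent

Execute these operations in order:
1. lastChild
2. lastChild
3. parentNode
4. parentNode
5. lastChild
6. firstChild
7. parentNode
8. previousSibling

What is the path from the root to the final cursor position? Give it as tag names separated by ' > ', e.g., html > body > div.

Answer: li > td

Derivation:
After 1 (lastChild): header
After 2 (lastChild): img
After 3 (parentNode): header
After 4 (parentNode): li
After 5 (lastChild): header
After 6 (firstChild): img
After 7 (parentNode): header
After 8 (previousSibling): td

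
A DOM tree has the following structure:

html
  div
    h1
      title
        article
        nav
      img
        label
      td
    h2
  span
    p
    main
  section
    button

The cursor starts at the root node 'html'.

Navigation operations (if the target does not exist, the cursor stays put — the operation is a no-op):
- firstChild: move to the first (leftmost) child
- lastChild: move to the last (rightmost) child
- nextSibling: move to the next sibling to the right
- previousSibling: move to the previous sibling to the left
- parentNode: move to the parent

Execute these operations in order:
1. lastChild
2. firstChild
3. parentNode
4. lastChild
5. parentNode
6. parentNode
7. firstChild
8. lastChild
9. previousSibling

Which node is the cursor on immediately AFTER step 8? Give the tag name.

Answer: h2

Derivation:
After 1 (lastChild): section
After 2 (firstChild): button
After 3 (parentNode): section
After 4 (lastChild): button
After 5 (parentNode): section
After 6 (parentNode): html
After 7 (firstChild): div
After 8 (lastChild): h2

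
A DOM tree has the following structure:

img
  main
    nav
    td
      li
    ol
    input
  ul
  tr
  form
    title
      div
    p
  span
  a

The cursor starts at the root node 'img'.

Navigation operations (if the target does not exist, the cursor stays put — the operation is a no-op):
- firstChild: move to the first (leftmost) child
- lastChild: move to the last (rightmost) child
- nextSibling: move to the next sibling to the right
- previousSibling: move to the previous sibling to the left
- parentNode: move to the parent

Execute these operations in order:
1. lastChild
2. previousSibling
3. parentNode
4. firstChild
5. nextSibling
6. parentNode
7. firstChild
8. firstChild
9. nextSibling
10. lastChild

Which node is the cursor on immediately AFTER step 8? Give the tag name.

After 1 (lastChild): a
After 2 (previousSibling): span
After 3 (parentNode): img
After 4 (firstChild): main
After 5 (nextSibling): ul
After 6 (parentNode): img
After 7 (firstChild): main
After 8 (firstChild): nav

Answer: nav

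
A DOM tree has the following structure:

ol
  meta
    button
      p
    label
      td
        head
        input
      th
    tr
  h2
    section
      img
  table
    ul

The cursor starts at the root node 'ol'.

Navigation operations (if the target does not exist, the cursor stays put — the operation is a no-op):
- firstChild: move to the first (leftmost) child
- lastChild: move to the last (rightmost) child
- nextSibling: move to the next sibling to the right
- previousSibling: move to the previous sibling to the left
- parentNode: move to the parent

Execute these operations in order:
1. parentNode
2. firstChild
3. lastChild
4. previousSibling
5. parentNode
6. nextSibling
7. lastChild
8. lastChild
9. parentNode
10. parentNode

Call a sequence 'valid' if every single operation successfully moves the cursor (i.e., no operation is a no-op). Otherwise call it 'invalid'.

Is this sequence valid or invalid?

Answer: invalid

Derivation:
After 1 (parentNode): ol (no-op, stayed)
After 2 (firstChild): meta
After 3 (lastChild): tr
After 4 (previousSibling): label
After 5 (parentNode): meta
After 6 (nextSibling): h2
After 7 (lastChild): section
After 8 (lastChild): img
After 9 (parentNode): section
After 10 (parentNode): h2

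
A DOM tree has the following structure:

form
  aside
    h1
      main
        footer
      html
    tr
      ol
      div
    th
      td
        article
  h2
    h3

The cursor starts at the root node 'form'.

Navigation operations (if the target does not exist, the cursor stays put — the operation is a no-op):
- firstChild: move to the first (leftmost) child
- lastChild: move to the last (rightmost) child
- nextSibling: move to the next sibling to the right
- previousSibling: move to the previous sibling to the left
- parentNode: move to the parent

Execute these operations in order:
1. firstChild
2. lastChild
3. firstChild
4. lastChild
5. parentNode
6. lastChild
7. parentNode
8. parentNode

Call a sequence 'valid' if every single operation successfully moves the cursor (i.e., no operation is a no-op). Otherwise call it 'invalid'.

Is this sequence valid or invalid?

Answer: valid

Derivation:
After 1 (firstChild): aside
After 2 (lastChild): th
After 3 (firstChild): td
After 4 (lastChild): article
After 5 (parentNode): td
After 6 (lastChild): article
After 7 (parentNode): td
After 8 (parentNode): th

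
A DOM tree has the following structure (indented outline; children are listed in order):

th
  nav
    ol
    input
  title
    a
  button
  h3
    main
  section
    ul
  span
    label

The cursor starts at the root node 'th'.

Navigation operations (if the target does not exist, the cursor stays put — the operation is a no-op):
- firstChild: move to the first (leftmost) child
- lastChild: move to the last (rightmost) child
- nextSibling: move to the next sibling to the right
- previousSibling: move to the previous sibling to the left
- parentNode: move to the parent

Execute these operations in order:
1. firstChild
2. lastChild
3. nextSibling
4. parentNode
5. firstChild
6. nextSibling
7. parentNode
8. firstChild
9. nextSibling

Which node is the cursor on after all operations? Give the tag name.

Answer: input

Derivation:
After 1 (firstChild): nav
After 2 (lastChild): input
After 3 (nextSibling): input (no-op, stayed)
After 4 (parentNode): nav
After 5 (firstChild): ol
After 6 (nextSibling): input
After 7 (parentNode): nav
After 8 (firstChild): ol
After 9 (nextSibling): input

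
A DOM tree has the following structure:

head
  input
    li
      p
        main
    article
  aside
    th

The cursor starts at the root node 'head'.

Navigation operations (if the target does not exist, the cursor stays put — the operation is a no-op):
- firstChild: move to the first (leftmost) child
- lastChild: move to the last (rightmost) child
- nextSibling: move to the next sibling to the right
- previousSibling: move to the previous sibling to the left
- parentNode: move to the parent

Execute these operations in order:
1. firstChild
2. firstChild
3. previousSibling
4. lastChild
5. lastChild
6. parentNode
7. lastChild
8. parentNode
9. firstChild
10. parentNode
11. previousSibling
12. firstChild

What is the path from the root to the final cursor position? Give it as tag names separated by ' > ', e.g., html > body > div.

Answer: head > input > li > p > main

Derivation:
After 1 (firstChild): input
After 2 (firstChild): li
After 3 (previousSibling): li (no-op, stayed)
After 4 (lastChild): p
After 5 (lastChild): main
After 6 (parentNode): p
After 7 (lastChild): main
After 8 (parentNode): p
After 9 (firstChild): main
After 10 (parentNode): p
After 11 (previousSibling): p (no-op, stayed)
After 12 (firstChild): main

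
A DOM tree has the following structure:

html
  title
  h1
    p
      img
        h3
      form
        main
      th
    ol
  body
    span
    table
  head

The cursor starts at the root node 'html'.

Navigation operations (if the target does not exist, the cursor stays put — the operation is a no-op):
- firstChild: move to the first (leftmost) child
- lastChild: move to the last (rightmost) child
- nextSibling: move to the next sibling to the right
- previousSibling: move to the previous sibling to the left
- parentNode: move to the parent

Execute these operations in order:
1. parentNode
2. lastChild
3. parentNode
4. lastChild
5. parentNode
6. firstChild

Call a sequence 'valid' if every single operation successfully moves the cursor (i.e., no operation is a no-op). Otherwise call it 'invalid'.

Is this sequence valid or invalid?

After 1 (parentNode): html (no-op, stayed)
After 2 (lastChild): head
After 3 (parentNode): html
After 4 (lastChild): head
After 5 (parentNode): html
After 6 (firstChild): title

Answer: invalid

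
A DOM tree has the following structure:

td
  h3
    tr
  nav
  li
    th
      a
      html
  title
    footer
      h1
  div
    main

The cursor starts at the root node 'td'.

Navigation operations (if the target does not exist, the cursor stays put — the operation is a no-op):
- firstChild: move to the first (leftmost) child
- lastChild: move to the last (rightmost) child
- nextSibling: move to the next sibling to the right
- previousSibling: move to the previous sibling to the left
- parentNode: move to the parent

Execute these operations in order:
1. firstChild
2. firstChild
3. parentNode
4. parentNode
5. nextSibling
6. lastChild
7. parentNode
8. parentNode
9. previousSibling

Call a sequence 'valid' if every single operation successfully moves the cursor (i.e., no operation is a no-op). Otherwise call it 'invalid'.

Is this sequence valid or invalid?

Answer: invalid

Derivation:
After 1 (firstChild): h3
After 2 (firstChild): tr
After 3 (parentNode): h3
After 4 (parentNode): td
After 5 (nextSibling): td (no-op, stayed)
After 6 (lastChild): div
After 7 (parentNode): td
After 8 (parentNode): td (no-op, stayed)
After 9 (previousSibling): td (no-op, stayed)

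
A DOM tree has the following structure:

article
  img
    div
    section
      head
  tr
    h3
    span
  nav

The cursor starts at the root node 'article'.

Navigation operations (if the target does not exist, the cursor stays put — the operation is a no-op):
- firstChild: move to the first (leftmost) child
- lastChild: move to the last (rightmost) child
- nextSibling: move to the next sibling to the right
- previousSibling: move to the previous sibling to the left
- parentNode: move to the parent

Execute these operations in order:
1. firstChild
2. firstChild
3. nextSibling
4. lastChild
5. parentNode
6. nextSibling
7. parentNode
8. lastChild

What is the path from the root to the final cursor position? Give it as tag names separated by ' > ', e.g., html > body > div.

Answer: article > img > section

Derivation:
After 1 (firstChild): img
After 2 (firstChild): div
After 3 (nextSibling): section
After 4 (lastChild): head
After 5 (parentNode): section
After 6 (nextSibling): section (no-op, stayed)
After 7 (parentNode): img
After 8 (lastChild): section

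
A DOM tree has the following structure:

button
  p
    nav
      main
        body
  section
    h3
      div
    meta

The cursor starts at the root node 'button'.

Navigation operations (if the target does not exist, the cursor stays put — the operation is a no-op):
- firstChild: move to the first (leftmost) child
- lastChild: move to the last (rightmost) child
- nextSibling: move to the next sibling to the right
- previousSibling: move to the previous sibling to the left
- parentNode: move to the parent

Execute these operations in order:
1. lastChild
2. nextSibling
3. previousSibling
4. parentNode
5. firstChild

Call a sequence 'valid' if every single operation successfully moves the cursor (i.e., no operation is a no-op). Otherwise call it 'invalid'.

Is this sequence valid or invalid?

After 1 (lastChild): section
After 2 (nextSibling): section (no-op, stayed)
After 3 (previousSibling): p
After 4 (parentNode): button
After 5 (firstChild): p

Answer: invalid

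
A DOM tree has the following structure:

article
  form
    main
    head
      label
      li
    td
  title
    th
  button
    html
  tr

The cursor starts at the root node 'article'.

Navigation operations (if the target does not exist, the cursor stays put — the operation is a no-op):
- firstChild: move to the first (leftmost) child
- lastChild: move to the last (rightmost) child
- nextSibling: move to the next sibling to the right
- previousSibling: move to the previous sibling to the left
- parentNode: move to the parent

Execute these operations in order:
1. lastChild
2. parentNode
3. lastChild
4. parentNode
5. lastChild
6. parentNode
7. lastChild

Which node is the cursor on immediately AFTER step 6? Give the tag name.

After 1 (lastChild): tr
After 2 (parentNode): article
After 3 (lastChild): tr
After 4 (parentNode): article
After 5 (lastChild): tr
After 6 (parentNode): article

Answer: article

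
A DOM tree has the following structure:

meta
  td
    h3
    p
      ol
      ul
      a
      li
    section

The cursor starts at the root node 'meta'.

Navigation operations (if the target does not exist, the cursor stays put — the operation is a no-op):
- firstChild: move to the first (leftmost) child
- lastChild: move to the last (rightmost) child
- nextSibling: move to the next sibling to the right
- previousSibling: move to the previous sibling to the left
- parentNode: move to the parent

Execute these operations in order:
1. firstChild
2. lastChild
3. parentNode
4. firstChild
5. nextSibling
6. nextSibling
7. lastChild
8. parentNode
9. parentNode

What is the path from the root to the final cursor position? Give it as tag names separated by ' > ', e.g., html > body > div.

After 1 (firstChild): td
After 2 (lastChild): section
After 3 (parentNode): td
After 4 (firstChild): h3
After 5 (nextSibling): p
After 6 (nextSibling): section
After 7 (lastChild): section (no-op, stayed)
After 8 (parentNode): td
After 9 (parentNode): meta

Answer: meta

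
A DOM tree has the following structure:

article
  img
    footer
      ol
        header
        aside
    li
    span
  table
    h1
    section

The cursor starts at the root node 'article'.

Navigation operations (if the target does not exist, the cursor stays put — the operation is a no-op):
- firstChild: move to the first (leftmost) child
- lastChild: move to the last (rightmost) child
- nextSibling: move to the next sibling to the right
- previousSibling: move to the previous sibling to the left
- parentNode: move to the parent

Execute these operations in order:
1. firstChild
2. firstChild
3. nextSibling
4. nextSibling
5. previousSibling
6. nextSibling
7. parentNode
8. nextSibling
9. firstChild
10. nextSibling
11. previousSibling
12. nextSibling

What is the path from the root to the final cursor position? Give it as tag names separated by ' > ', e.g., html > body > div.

Answer: article > table > section

Derivation:
After 1 (firstChild): img
After 2 (firstChild): footer
After 3 (nextSibling): li
After 4 (nextSibling): span
After 5 (previousSibling): li
After 6 (nextSibling): span
After 7 (parentNode): img
After 8 (nextSibling): table
After 9 (firstChild): h1
After 10 (nextSibling): section
After 11 (previousSibling): h1
After 12 (nextSibling): section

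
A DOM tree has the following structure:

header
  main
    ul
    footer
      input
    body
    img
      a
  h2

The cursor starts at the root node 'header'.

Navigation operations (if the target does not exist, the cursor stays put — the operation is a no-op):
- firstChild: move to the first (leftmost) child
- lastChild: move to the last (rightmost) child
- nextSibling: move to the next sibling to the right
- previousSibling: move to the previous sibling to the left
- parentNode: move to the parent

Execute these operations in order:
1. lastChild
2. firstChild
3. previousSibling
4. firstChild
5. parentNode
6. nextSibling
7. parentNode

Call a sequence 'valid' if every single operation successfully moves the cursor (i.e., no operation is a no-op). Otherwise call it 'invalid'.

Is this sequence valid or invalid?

After 1 (lastChild): h2
After 2 (firstChild): h2 (no-op, stayed)
After 3 (previousSibling): main
After 4 (firstChild): ul
After 5 (parentNode): main
After 6 (nextSibling): h2
After 7 (parentNode): header

Answer: invalid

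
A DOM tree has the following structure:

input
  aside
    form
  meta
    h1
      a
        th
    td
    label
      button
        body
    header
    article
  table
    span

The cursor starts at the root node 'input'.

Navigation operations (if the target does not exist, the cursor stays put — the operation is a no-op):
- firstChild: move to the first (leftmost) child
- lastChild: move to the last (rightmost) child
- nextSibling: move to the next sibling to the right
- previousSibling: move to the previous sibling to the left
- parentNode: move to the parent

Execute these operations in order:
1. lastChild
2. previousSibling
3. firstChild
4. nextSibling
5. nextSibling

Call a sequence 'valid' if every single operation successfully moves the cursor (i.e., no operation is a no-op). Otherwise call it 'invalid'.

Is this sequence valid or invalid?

Answer: valid

Derivation:
After 1 (lastChild): table
After 2 (previousSibling): meta
After 3 (firstChild): h1
After 4 (nextSibling): td
After 5 (nextSibling): label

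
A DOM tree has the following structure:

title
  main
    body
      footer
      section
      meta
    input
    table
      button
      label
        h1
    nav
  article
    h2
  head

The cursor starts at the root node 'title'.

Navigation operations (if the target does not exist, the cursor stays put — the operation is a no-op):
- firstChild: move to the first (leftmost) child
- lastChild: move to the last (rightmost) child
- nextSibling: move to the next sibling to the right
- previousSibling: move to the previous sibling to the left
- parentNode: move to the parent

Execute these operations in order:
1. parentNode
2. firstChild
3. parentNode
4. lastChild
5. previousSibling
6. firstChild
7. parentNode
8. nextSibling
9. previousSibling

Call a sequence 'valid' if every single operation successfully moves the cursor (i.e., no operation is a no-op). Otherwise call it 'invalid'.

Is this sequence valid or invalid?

After 1 (parentNode): title (no-op, stayed)
After 2 (firstChild): main
After 3 (parentNode): title
After 4 (lastChild): head
After 5 (previousSibling): article
After 6 (firstChild): h2
After 7 (parentNode): article
After 8 (nextSibling): head
After 9 (previousSibling): article

Answer: invalid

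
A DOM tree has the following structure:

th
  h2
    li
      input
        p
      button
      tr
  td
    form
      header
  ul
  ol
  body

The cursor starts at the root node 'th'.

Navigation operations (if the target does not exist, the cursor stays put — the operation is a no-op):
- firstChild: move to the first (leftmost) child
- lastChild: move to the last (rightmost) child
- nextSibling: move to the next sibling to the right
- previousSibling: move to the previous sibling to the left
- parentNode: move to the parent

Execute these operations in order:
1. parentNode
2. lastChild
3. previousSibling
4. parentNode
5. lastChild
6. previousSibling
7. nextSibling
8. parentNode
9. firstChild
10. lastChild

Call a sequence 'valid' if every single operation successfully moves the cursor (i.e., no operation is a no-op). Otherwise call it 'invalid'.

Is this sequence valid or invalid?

Answer: invalid

Derivation:
After 1 (parentNode): th (no-op, stayed)
After 2 (lastChild): body
After 3 (previousSibling): ol
After 4 (parentNode): th
After 5 (lastChild): body
After 6 (previousSibling): ol
After 7 (nextSibling): body
After 8 (parentNode): th
After 9 (firstChild): h2
After 10 (lastChild): li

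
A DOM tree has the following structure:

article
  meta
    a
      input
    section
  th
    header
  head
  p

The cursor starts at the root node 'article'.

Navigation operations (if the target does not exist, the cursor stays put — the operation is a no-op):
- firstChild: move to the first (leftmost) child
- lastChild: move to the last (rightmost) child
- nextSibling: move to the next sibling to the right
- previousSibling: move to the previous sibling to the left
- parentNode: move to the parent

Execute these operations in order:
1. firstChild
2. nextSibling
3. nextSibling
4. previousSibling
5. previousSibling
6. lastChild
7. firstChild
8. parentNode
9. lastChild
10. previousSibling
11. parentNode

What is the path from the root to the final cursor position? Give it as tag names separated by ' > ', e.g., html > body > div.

After 1 (firstChild): meta
After 2 (nextSibling): th
After 3 (nextSibling): head
After 4 (previousSibling): th
After 5 (previousSibling): meta
After 6 (lastChild): section
After 7 (firstChild): section (no-op, stayed)
After 8 (parentNode): meta
After 9 (lastChild): section
After 10 (previousSibling): a
After 11 (parentNode): meta

Answer: article > meta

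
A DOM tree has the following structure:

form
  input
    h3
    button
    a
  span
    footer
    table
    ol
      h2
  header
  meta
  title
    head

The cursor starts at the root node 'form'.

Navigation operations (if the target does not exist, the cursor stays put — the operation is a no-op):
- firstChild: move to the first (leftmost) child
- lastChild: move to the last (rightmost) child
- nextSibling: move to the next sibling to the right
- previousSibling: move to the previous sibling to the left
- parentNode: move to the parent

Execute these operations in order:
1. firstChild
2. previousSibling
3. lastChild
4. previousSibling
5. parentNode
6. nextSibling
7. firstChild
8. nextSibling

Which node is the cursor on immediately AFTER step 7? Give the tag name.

After 1 (firstChild): input
After 2 (previousSibling): input (no-op, stayed)
After 3 (lastChild): a
After 4 (previousSibling): button
After 5 (parentNode): input
After 6 (nextSibling): span
After 7 (firstChild): footer

Answer: footer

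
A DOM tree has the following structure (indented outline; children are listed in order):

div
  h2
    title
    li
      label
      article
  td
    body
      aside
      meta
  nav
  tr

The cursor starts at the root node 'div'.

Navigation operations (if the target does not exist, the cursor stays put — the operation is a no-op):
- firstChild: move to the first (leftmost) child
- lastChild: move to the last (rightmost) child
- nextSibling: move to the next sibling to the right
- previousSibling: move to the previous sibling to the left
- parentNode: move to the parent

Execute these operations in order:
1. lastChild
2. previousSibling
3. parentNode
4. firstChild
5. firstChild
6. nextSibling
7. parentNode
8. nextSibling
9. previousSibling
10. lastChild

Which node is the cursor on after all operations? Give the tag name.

Answer: li

Derivation:
After 1 (lastChild): tr
After 2 (previousSibling): nav
After 3 (parentNode): div
After 4 (firstChild): h2
After 5 (firstChild): title
After 6 (nextSibling): li
After 7 (parentNode): h2
After 8 (nextSibling): td
After 9 (previousSibling): h2
After 10 (lastChild): li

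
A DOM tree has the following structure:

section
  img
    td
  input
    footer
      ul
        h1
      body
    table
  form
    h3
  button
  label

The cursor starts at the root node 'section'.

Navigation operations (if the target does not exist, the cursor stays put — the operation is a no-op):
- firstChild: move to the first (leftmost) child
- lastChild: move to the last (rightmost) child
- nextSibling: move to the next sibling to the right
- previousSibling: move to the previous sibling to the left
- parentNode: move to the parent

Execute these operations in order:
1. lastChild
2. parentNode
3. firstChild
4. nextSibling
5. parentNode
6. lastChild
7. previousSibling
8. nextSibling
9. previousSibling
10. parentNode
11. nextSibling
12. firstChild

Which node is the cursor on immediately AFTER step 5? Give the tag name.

After 1 (lastChild): label
After 2 (parentNode): section
After 3 (firstChild): img
After 4 (nextSibling): input
After 5 (parentNode): section

Answer: section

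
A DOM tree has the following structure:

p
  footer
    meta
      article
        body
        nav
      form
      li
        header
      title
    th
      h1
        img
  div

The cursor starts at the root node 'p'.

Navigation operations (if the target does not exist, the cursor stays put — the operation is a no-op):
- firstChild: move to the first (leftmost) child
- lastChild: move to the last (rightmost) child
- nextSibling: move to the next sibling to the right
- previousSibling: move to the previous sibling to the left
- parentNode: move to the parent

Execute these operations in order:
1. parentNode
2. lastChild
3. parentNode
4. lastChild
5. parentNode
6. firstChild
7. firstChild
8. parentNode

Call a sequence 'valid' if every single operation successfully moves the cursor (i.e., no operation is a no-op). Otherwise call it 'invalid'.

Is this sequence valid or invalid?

Answer: invalid

Derivation:
After 1 (parentNode): p (no-op, stayed)
After 2 (lastChild): div
After 3 (parentNode): p
After 4 (lastChild): div
After 5 (parentNode): p
After 6 (firstChild): footer
After 7 (firstChild): meta
After 8 (parentNode): footer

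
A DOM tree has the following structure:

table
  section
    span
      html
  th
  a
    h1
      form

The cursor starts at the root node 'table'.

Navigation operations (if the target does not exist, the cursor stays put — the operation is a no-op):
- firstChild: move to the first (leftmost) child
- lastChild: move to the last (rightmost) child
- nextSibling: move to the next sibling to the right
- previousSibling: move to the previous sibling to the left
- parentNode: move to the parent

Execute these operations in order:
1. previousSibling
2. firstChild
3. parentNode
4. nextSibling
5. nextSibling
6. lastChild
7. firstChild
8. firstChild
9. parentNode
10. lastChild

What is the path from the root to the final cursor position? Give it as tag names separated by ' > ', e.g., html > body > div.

Answer: table > a > h1 > form

Derivation:
After 1 (previousSibling): table (no-op, stayed)
After 2 (firstChild): section
After 3 (parentNode): table
After 4 (nextSibling): table (no-op, stayed)
After 5 (nextSibling): table (no-op, stayed)
After 6 (lastChild): a
After 7 (firstChild): h1
After 8 (firstChild): form
After 9 (parentNode): h1
After 10 (lastChild): form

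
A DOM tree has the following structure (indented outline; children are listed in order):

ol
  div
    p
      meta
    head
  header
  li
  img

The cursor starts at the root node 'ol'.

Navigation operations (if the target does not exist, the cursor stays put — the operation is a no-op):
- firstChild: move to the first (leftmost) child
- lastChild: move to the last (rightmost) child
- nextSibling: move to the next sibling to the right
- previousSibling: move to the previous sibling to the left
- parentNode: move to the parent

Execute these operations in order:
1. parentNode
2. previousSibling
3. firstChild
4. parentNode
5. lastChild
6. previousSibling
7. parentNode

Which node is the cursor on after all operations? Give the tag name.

Answer: ol

Derivation:
After 1 (parentNode): ol (no-op, stayed)
After 2 (previousSibling): ol (no-op, stayed)
After 3 (firstChild): div
After 4 (parentNode): ol
After 5 (lastChild): img
After 6 (previousSibling): li
After 7 (parentNode): ol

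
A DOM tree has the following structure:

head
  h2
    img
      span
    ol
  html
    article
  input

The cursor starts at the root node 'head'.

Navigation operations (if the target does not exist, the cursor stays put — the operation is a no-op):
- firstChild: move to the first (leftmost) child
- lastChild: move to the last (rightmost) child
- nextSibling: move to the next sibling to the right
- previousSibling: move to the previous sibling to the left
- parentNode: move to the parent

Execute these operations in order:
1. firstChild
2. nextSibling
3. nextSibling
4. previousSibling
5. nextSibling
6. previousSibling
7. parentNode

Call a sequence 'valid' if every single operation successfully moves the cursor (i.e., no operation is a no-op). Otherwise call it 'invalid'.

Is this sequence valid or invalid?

Answer: valid

Derivation:
After 1 (firstChild): h2
After 2 (nextSibling): html
After 3 (nextSibling): input
After 4 (previousSibling): html
After 5 (nextSibling): input
After 6 (previousSibling): html
After 7 (parentNode): head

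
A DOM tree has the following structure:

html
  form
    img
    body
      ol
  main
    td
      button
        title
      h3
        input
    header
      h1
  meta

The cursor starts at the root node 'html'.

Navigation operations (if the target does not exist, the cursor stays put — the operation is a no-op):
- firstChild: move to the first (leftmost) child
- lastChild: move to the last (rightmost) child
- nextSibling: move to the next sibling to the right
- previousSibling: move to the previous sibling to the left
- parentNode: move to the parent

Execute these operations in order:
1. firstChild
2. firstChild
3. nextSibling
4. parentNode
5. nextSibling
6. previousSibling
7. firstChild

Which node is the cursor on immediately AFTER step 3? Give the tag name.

After 1 (firstChild): form
After 2 (firstChild): img
After 3 (nextSibling): body

Answer: body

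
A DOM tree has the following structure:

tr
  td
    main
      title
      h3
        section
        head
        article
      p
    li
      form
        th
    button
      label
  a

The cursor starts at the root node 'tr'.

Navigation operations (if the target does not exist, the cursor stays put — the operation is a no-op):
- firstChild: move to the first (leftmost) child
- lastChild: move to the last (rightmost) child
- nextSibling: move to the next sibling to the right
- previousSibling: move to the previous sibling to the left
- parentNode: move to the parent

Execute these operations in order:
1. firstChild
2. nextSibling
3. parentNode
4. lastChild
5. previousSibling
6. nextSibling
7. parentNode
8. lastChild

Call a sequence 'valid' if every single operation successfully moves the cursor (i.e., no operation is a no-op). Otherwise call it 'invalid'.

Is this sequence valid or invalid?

After 1 (firstChild): td
After 2 (nextSibling): a
After 3 (parentNode): tr
After 4 (lastChild): a
After 5 (previousSibling): td
After 6 (nextSibling): a
After 7 (parentNode): tr
After 8 (lastChild): a

Answer: valid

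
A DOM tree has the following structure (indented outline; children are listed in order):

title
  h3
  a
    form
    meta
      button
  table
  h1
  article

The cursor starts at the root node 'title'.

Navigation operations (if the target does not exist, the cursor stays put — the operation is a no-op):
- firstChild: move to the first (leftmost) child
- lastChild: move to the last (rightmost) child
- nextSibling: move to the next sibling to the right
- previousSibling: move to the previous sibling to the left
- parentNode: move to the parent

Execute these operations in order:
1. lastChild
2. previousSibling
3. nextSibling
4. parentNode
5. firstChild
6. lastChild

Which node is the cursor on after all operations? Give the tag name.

Answer: h3

Derivation:
After 1 (lastChild): article
After 2 (previousSibling): h1
After 3 (nextSibling): article
After 4 (parentNode): title
After 5 (firstChild): h3
After 6 (lastChild): h3 (no-op, stayed)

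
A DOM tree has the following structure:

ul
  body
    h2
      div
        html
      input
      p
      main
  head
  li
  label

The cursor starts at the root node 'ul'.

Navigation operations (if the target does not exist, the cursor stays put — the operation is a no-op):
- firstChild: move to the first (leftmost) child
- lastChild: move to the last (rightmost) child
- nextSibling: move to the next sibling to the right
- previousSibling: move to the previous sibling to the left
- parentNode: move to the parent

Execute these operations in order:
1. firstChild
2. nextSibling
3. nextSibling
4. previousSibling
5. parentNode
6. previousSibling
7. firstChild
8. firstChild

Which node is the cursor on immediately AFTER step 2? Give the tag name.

After 1 (firstChild): body
After 2 (nextSibling): head

Answer: head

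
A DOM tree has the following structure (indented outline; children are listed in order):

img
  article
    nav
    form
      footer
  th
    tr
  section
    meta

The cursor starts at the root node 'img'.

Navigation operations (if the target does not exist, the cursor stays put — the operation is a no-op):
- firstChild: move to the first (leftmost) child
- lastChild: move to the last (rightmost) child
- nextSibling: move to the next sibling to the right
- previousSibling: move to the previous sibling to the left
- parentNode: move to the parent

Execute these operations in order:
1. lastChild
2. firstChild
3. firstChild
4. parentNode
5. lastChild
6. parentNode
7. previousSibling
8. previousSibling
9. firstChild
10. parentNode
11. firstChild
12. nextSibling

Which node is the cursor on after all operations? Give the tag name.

Answer: form

Derivation:
After 1 (lastChild): section
After 2 (firstChild): meta
After 3 (firstChild): meta (no-op, stayed)
After 4 (parentNode): section
After 5 (lastChild): meta
After 6 (parentNode): section
After 7 (previousSibling): th
After 8 (previousSibling): article
After 9 (firstChild): nav
After 10 (parentNode): article
After 11 (firstChild): nav
After 12 (nextSibling): form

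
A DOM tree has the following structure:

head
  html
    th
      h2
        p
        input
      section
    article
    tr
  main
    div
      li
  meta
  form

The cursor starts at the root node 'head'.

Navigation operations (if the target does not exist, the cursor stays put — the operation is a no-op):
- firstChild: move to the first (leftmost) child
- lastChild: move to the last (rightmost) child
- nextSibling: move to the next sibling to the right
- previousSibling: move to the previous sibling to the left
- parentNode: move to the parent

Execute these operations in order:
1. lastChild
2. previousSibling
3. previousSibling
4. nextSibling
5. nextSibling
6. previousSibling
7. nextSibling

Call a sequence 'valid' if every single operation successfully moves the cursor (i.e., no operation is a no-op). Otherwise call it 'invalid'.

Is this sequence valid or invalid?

Answer: valid

Derivation:
After 1 (lastChild): form
After 2 (previousSibling): meta
After 3 (previousSibling): main
After 4 (nextSibling): meta
After 5 (nextSibling): form
After 6 (previousSibling): meta
After 7 (nextSibling): form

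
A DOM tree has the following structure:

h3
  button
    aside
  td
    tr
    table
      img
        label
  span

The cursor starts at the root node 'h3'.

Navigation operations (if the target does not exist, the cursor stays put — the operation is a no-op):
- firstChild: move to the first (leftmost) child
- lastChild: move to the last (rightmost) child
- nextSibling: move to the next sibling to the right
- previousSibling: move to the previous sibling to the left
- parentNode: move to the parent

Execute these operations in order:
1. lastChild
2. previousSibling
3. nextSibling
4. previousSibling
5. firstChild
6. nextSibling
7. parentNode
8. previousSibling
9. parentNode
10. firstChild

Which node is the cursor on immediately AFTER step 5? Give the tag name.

Answer: tr

Derivation:
After 1 (lastChild): span
After 2 (previousSibling): td
After 3 (nextSibling): span
After 4 (previousSibling): td
After 5 (firstChild): tr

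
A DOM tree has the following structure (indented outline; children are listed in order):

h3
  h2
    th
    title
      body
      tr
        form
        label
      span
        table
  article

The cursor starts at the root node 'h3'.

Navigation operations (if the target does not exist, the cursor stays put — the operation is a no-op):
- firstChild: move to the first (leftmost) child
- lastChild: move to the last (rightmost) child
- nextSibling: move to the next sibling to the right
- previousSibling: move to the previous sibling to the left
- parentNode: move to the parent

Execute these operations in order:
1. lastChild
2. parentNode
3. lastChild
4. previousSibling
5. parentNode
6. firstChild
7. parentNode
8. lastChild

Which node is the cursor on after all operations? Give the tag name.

Answer: article

Derivation:
After 1 (lastChild): article
After 2 (parentNode): h3
After 3 (lastChild): article
After 4 (previousSibling): h2
After 5 (parentNode): h3
After 6 (firstChild): h2
After 7 (parentNode): h3
After 8 (lastChild): article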